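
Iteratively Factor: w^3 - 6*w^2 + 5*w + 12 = (w - 4)*(w^2 - 2*w - 3) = (w - 4)*(w + 1)*(w - 3)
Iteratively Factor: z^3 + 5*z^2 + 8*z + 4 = (z + 2)*(z^2 + 3*z + 2) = (z + 1)*(z + 2)*(z + 2)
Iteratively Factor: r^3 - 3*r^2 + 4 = (r - 2)*(r^2 - r - 2) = (r - 2)^2*(r + 1)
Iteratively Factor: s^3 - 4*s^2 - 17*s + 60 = (s + 4)*(s^2 - 8*s + 15) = (s - 3)*(s + 4)*(s - 5)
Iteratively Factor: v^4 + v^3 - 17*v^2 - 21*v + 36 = (v - 4)*(v^3 + 5*v^2 + 3*v - 9) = (v - 4)*(v - 1)*(v^2 + 6*v + 9) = (v - 4)*(v - 1)*(v + 3)*(v + 3)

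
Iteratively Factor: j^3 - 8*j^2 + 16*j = (j)*(j^2 - 8*j + 16) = j*(j - 4)*(j - 4)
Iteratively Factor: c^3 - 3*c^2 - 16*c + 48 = (c + 4)*(c^2 - 7*c + 12) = (c - 4)*(c + 4)*(c - 3)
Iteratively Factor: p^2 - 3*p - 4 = (p - 4)*(p + 1)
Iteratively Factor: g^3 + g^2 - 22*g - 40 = (g + 4)*(g^2 - 3*g - 10) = (g + 2)*(g + 4)*(g - 5)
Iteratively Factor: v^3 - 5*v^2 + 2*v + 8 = (v - 4)*(v^2 - v - 2) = (v - 4)*(v + 1)*(v - 2)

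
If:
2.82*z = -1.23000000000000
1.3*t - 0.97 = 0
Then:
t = 0.75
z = -0.44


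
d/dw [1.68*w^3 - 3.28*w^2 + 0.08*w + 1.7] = 5.04*w^2 - 6.56*w + 0.08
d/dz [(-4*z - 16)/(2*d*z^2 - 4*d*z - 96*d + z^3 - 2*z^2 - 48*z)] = 4*(-2*d*z^2 + 4*d*z + 96*d - z^3 + 2*z^2 + 48*z - (z + 4)*(-4*d*z + 4*d - 3*z^2 + 4*z + 48))/(-2*d*z^2 + 4*d*z + 96*d - z^3 + 2*z^2 + 48*z)^2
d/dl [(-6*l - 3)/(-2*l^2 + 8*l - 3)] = 6*(-2*l^2 - 2*l + 7)/(4*l^4 - 32*l^3 + 76*l^2 - 48*l + 9)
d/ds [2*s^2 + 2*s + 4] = 4*s + 2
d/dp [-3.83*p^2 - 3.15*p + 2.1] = -7.66*p - 3.15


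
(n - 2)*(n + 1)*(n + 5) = n^3 + 4*n^2 - 7*n - 10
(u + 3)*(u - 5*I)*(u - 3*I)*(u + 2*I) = u^4 + 3*u^3 - 6*I*u^3 + u^2 - 18*I*u^2 + 3*u - 30*I*u - 90*I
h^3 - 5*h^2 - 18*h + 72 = (h - 6)*(h - 3)*(h + 4)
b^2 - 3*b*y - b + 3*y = (b - 1)*(b - 3*y)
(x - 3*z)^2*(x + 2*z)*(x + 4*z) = x^4 - 19*x^2*z^2 + 6*x*z^3 + 72*z^4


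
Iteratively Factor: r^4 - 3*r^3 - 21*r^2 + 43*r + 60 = (r - 3)*(r^3 - 21*r - 20) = (r - 3)*(r + 1)*(r^2 - r - 20) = (r - 5)*(r - 3)*(r + 1)*(r + 4)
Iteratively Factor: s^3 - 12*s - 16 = (s + 2)*(s^2 - 2*s - 8) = (s + 2)^2*(s - 4)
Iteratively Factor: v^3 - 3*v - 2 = (v - 2)*(v^2 + 2*v + 1) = (v - 2)*(v + 1)*(v + 1)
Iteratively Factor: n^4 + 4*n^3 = (n)*(n^3 + 4*n^2) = n*(n + 4)*(n^2) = n^2*(n + 4)*(n)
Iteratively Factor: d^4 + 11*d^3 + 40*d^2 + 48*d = (d + 4)*(d^3 + 7*d^2 + 12*d) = d*(d + 4)*(d^2 + 7*d + 12) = d*(d + 3)*(d + 4)*(d + 4)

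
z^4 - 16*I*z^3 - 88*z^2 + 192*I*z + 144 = (z - 6*I)^2*(z - 2*I)^2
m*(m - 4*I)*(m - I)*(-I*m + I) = -I*m^4 - 5*m^3 + I*m^3 + 5*m^2 + 4*I*m^2 - 4*I*m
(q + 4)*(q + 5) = q^2 + 9*q + 20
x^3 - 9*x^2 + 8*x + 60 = (x - 6)*(x - 5)*(x + 2)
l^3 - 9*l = l*(l - 3)*(l + 3)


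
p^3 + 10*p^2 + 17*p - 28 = (p - 1)*(p + 4)*(p + 7)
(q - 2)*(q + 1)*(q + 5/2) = q^3 + 3*q^2/2 - 9*q/2 - 5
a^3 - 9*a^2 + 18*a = a*(a - 6)*(a - 3)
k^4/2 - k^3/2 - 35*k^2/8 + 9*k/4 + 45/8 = (k/2 + 1/2)*(k - 3)*(k - 3/2)*(k + 5/2)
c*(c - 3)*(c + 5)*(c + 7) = c^4 + 9*c^3 - c^2 - 105*c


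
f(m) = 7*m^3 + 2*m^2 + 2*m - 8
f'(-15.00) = 4667.00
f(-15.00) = -23213.00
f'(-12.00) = 2978.00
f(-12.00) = -11840.00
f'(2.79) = 176.63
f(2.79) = 165.17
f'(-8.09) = 1344.05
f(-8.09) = -3599.61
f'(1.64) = 65.04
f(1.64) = 31.54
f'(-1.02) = 19.77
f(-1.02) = -15.39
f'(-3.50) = 245.25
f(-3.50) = -290.62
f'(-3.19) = 202.94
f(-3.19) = -221.26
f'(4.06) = 364.40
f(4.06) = 501.55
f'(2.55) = 148.75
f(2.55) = 126.17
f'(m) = 21*m^2 + 4*m + 2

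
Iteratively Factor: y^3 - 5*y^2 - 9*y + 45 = (y - 3)*(y^2 - 2*y - 15) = (y - 5)*(y - 3)*(y + 3)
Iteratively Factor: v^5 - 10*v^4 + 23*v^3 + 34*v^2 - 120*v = (v)*(v^4 - 10*v^3 + 23*v^2 + 34*v - 120) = v*(v - 3)*(v^3 - 7*v^2 + 2*v + 40) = v*(v - 5)*(v - 3)*(v^2 - 2*v - 8) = v*(v - 5)*(v - 4)*(v - 3)*(v + 2)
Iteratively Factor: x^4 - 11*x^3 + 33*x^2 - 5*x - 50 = (x - 5)*(x^3 - 6*x^2 + 3*x + 10) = (x - 5)^2*(x^2 - x - 2) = (x - 5)^2*(x - 2)*(x + 1)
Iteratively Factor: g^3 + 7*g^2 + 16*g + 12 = (g + 3)*(g^2 + 4*g + 4) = (g + 2)*(g + 3)*(g + 2)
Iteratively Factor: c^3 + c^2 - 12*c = (c + 4)*(c^2 - 3*c) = (c - 3)*(c + 4)*(c)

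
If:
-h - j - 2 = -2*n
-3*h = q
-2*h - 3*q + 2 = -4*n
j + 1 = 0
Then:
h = -4/9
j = -1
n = 5/18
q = 4/3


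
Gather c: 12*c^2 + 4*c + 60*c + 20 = 12*c^2 + 64*c + 20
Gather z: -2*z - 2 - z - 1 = -3*z - 3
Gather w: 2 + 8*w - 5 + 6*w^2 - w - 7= 6*w^2 + 7*w - 10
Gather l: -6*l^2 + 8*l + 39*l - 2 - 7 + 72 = -6*l^2 + 47*l + 63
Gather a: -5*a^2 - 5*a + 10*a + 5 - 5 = -5*a^2 + 5*a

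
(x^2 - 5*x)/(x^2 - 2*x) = (x - 5)/(x - 2)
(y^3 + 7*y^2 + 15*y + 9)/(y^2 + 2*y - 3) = (y^2 + 4*y + 3)/(y - 1)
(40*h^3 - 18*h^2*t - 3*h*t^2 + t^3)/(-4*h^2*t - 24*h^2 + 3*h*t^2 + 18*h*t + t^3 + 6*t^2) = (10*h^2 - 7*h*t + t^2)/(-h*t - 6*h + t^2 + 6*t)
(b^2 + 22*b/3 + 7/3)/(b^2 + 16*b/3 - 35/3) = (3*b + 1)/(3*b - 5)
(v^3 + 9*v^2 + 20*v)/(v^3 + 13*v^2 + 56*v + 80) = v/(v + 4)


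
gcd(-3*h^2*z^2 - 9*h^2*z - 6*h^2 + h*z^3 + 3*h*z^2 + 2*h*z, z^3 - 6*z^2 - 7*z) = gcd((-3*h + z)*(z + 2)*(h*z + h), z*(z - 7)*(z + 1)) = z + 1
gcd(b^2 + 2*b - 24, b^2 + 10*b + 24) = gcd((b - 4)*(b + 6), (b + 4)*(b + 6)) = b + 6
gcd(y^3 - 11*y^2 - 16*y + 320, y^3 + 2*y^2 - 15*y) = y + 5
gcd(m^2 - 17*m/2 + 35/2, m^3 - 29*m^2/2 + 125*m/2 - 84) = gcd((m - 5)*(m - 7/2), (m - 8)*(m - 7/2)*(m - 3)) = m - 7/2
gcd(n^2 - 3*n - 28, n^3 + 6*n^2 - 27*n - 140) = n + 4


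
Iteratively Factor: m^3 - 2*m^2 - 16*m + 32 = (m - 2)*(m^2 - 16) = (m - 2)*(m + 4)*(m - 4)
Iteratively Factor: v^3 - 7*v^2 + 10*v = (v - 2)*(v^2 - 5*v) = v*(v - 2)*(v - 5)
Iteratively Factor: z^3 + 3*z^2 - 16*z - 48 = (z + 4)*(z^2 - z - 12) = (z - 4)*(z + 4)*(z + 3)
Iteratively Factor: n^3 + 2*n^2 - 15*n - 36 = (n + 3)*(n^2 - n - 12) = (n - 4)*(n + 3)*(n + 3)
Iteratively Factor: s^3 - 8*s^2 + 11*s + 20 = (s - 5)*(s^2 - 3*s - 4) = (s - 5)*(s + 1)*(s - 4)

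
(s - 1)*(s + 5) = s^2 + 4*s - 5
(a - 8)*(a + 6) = a^2 - 2*a - 48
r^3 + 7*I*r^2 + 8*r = r*(r - I)*(r + 8*I)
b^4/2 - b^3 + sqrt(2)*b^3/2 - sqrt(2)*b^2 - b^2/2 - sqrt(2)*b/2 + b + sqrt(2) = (b/2 + sqrt(2)/2)*(b - 2)*(b - 1)*(b + 1)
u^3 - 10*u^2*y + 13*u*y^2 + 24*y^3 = (u - 8*y)*(u - 3*y)*(u + y)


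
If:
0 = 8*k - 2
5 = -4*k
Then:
No Solution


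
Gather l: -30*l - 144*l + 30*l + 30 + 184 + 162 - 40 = 336 - 144*l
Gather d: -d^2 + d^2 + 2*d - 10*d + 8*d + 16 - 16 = 0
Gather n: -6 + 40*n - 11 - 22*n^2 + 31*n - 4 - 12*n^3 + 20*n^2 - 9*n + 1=-12*n^3 - 2*n^2 + 62*n - 20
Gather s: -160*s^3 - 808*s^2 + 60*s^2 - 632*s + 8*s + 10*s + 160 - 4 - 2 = -160*s^3 - 748*s^2 - 614*s + 154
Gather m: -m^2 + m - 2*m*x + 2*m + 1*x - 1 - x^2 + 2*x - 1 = -m^2 + m*(3 - 2*x) - x^2 + 3*x - 2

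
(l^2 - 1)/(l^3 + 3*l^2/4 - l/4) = 4*(l - 1)/(l*(4*l - 1))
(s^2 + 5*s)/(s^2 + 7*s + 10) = s/(s + 2)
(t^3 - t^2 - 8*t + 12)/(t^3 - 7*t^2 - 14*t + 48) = (t - 2)/(t - 8)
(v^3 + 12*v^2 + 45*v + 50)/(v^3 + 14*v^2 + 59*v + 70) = (v + 5)/(v + 7)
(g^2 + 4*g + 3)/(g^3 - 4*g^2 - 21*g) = (g + 1)/(g*(g - 7))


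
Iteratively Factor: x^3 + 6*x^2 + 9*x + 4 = (x + 1)*(x^2 + 5*x + 4) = (x + 1)*(x + 4)*(x + 1)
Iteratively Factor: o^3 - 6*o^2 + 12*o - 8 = (o - 2)*(o^2 - 4*o + 4) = (o - 2)^2*(o - 2)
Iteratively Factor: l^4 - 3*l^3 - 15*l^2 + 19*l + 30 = (l - 2)*(l^3 - l^2 - 17*l - 15) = (l - 5)*(l - 2)*(l^2 + 4*l + 3) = (l - 5)*(l - 2)*(l + 1)*(l + 3)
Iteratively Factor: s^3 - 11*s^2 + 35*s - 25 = (s - 1)*(s^2 - 10*s + 25) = (s - 5)*(s - 1)*(s - 5)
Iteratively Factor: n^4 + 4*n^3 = (n)*(n^3 + 4*n^2) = n*(n + 4)*(n^2) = n^2*(n + 4)*(n)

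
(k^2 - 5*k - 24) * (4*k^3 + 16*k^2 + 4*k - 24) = 4*k^5 - 4*k^4 - 172*k^3 - 428*k^2 + 24*k + 576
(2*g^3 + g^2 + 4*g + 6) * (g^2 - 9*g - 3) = 2*g^5 - 17*g^4 - 11*g^3 - 33*g^2 - 66*g - 18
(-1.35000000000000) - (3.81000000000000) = -5.16000000000000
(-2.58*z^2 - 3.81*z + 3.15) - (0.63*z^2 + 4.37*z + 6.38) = -3.21*z^2 - 8.18*z - 3.23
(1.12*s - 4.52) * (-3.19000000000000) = 14.4188 - 3.5728*s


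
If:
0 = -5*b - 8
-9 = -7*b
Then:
No Solution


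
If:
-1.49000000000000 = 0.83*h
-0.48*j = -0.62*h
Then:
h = -1.80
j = -2.32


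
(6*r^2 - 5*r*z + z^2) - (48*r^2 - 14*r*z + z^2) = -42*r^2 + 9*r*z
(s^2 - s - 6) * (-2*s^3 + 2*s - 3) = -2*s^5 + 2*s^4 + 14*s^3 - 5*s^2 - 9*s + 18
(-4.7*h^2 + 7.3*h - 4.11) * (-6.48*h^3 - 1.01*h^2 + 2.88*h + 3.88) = 30.456*h^5 - 42.557*h^4 + 5.7238*h^3 + 6.9391*h^2 + 16.4872*h - 15.9468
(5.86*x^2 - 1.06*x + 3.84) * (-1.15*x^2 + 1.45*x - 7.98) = -6.739*x^4 + 9.716*x^3 - 52.7158*x^2 + 14.0268*x - 30.6432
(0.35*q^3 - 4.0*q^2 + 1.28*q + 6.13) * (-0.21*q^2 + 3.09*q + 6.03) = -0.0735*q^5 + 1.9215*q^4 - 10.5183*q^3 - 21.4521*q^2 + 26.6601*q + 36.9639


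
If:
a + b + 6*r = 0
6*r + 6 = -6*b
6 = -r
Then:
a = 31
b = 5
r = -6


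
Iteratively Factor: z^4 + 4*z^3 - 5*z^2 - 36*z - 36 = (z + 2)*(z^3 + 2*z^2 - 9*z - 18) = (z + 2)*(z + 3)*(z^2 - z - 6) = (z + 2)^2*(z + 3)*(z - 3)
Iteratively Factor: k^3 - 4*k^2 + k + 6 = (k + 1)*(k^2 - 5*k + 6) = (k - 2)*(k + 1)*(k - 3)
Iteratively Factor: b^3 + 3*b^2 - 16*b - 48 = (b - 4)*(b^2 + 7*b + 12) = (b - 4)*(b + 4)*(b + 3)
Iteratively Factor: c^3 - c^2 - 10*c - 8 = (c - 4)*(c^2 + 3*c + 2) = (c - 4)*(c + 2)*(c + 1)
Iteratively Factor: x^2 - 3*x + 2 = (x - 1)*(x - 2)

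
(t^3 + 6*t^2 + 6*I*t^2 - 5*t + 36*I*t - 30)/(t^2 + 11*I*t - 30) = (t^2 + t*(6 + I) + 6*I)/(t + 6*I)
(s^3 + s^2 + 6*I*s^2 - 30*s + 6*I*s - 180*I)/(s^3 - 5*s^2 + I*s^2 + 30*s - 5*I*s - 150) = (s + 6)/(s - 5*I)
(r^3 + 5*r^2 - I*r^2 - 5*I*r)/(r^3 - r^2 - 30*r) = (r - I)/(r - 6)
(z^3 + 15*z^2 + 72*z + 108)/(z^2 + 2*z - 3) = (z^2 + 12*z + 36)/(z - 1)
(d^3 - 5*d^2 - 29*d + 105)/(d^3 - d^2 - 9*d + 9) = (d^2 - 2*d - 35)/(d^2 + 2*d - 3)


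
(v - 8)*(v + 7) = v^2 - v - 56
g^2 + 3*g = g*(g + 3)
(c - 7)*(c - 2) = c^2 - 9*c + 14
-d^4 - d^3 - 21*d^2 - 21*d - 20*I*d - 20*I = (d - 5*I)*(d + 4*I)*(-I*d + 1)*(-I*d - I)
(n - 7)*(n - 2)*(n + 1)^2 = n^4 - 7*n^3 - 3*n^2 + 19*n + 14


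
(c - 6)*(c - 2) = c^2 - 8*c + 12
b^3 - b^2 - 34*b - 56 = (b - 7)*(b + 2)*(b + 4)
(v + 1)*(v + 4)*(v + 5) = v^3 + 10*v^2 + 29*v + 20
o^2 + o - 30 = (o - 5)*(o + 6)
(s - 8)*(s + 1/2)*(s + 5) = s^3 - 5*s^2/2 - 83*s/2 - 20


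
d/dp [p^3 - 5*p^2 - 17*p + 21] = 3*p^2 - 10*p - 17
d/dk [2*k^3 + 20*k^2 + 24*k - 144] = 6*k^2 + 40*k + 24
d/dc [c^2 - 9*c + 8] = 2*c - 9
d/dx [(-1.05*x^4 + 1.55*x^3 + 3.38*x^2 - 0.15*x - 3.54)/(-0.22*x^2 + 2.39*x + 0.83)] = (0.462*x^5 - 7.8695*x^4 + 3.923*x^3 + 11.9047*x^2 + 4.0532*x + 8.3361)/(0.0484*x^4 - 1.0516*x^3 + 5.3469*x^2 + 3.9674*x + 0.6889)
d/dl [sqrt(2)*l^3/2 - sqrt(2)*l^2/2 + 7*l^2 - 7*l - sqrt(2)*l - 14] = 3*sqrt(2)*l^2/2 - sqrt(2)*l + 14*l - 7 - sqrt(2)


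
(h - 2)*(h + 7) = h^2 + 5*h - 14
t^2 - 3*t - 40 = (t - 8)*(t + 5)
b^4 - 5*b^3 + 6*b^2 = b^2*(b - 3)*(b - 2)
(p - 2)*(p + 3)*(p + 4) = p^3 + 5*p^2 - 2*p - 24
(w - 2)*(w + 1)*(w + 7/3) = w^3 + 4*w^2/3 - 13*w/3 - 14/3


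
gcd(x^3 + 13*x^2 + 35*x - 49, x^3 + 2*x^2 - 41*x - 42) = x + 7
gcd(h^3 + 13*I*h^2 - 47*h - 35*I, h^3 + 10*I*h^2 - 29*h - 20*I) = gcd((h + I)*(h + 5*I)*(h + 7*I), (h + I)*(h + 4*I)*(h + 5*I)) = h^2 + 6*I*h - 5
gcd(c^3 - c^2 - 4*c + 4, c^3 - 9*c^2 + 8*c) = c - 1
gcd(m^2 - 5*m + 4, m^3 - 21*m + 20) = m^2 - 5*m + 4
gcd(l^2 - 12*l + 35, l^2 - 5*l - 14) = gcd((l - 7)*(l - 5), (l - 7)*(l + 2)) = l - 7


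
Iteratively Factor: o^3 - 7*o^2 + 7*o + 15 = (o + 1)*(o^2 - 8*o + 15) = (o - 3)*(o + 1)*(o - 5)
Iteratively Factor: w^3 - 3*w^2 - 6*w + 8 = (w - 1)*(w^2 - 2*w - 8) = (w - 1)*(w + 2)*(w - 4)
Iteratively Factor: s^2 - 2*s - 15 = (s + 3)*(s - 5)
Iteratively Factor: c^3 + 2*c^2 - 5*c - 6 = (c + 3)*(c^2 - c - 2) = (c + 1)*(c + 3)*(c - 2)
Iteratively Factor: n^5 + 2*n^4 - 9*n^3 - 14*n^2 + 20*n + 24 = (n - 2)*(n^4 + 4*n^3 - n^2 - 16*n - 12) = (n - 2)*(n + 1)*(n^3 + 3*n^2 - 4*n - 12) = (n - 2)^2*(n + 1)*(n^2 + 5*n + 6) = (n - 2)^2*(n + 1)*(n + 2)*(n + 3)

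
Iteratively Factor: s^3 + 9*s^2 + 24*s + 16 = (s + 4)*(s^2 + 5*s + 4) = (s + 1)*(s + 4)*(s + 4)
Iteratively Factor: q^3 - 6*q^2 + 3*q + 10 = (q - 2)*(q^2 - 4*q - 5) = (q - 5)*(q - 2)*(q + 1)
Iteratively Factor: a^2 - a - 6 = (a + 2)*(a - 3)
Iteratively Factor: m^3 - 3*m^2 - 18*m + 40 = (m - 5)*(m^2 + 2*m - 8) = (m - 5)*(m - 2)*(m + 4)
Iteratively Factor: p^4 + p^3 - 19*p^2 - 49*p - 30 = (p - 5)*(p^3 + 6*p^2 + 11*p + 6) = (p - 5)*(p + 2)*(p^2 + 4*p + 3) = (p - 5)*(p + 1)*(p + 2)*(p + 3)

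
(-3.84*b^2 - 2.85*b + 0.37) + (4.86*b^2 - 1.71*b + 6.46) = 1.02*b^2 - 4.56*b + 6.83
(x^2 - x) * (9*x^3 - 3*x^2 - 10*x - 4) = 9*x^5 - 12*x^4 - 7*x^3 + 6*x^2 + 4*x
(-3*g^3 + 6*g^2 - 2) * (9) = -27*g^3 + 54*g^2 - 18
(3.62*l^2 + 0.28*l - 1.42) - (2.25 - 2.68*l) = 3.62*l^2 + 2.96*l - 3.67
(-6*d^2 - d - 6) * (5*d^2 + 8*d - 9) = -30*d^4 - 53*d^3 + 16*d^2 - 39*d + 54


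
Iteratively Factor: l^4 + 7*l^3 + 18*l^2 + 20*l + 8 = (l + 1)*(l^3 + 6*l^2 + 12*l + 8) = (l + 1)*(l + 2)*(l^2 + 4*l + 4) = (l + 1)*(l + 2)^2*(l + 2)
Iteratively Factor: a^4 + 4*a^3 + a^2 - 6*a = (a + 3)*(a^3 + a^2 - 2*a) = (a - 1)*(a + 3)*(a^2 + 2*a) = (a - 1)*(a + 2)*(a + 3)*(a)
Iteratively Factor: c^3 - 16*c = (c + 4)*(c^2 - 4*c) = (c - 4)*(c + 4)*(c)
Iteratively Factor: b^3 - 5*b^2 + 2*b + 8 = (b - 2)*(b^2 - 3*b - 4) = (b - 4)*(b - 2)*(b + 1)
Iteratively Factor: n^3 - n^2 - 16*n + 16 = (n - 4)*(n^2 + 3*n - 4) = (n - 4)*(n + 4)*(n - 1)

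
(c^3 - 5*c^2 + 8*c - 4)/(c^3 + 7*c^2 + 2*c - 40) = (c^2 - 3*c + 2)/(c^2 + 9*c + 20)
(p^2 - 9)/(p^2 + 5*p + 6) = (p - 3)/(p + 2)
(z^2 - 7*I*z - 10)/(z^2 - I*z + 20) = (z - 2*I)/(z + 4*I)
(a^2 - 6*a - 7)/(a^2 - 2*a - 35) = (a + 1)/(a + 5)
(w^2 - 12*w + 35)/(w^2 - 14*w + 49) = (w - 5)/(w - 7)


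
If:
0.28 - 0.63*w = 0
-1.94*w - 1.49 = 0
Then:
No Solution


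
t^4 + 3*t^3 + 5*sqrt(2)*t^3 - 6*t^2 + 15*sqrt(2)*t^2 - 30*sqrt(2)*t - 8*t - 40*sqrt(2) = (t - 2)*(t + 1)*(t + 4)*(t + 5*sqrt(2))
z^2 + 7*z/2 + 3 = (z + 3/2)*(z + 2)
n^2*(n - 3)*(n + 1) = n^4 - 2*n^3 - 3*n^2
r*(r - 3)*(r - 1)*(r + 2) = r^4 - 2*r^3 - 5*r^2 + 6*r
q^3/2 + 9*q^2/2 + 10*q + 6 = (q/2 + 1/2)*(q + 2)*(q + 6)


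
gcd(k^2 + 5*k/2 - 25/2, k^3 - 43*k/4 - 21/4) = 1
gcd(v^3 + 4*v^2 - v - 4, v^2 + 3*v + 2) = v + 1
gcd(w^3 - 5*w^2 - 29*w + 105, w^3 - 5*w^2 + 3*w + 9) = w - 3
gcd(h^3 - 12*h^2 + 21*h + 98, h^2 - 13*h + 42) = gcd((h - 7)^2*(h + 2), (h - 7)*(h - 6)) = h - 7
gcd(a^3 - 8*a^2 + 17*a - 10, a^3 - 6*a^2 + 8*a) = a - 2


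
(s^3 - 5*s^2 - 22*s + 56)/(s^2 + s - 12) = (s^2 - 9*s + 14)/(s - 3)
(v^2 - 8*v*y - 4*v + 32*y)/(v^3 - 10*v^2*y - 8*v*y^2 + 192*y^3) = (4 - v)/(-v^2 + 2*v*y + 24*y^2)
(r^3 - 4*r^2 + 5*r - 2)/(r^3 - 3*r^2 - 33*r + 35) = (r^2 - 3*r + 2)/(r^2 - 2*r - 35)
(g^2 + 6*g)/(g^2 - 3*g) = (g + 6)/(g - 3)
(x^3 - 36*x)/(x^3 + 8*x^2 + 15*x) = (x^2 - 36)/(x^2 + 8*x + 15)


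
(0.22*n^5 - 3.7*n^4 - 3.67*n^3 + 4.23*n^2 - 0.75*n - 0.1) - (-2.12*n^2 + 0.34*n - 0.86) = 0.22*n^5 - 3.7*n^4 - 3.67*n^3 + 6.35*n^2 - 1.09*n + 0.76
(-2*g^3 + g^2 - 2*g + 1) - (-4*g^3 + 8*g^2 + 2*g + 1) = 2*g^3 - 7*g^2 - 4*g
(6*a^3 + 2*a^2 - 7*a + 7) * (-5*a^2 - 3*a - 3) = -30*a^5 - 28*a^4 + 11*a^3 - 20*a^2 - 21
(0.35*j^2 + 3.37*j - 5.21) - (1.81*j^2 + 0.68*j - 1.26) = -1.46*j^2 + 2.69*j - 3.95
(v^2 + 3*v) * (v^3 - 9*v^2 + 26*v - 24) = v^5 - 6*v^4 - v^3 + 54*v^2 - 72*v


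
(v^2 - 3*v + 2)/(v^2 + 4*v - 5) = (v - 2)/(v + 5)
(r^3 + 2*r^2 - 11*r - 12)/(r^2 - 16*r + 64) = (r^3 + 2*r^2 - 11*r - 12)/(r^2 - 16*r + 64)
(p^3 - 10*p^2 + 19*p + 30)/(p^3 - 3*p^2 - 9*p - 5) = (p - 6)/(p + 1)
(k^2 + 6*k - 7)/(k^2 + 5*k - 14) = (k - 1)/(k - 2)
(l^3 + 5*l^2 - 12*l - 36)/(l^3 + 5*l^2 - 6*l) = (l^2 - l - 6)/(l*(l - 1))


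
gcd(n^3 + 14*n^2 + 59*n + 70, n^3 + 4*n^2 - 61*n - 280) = n^2 + 12*n + 35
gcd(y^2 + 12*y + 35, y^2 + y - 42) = y + 7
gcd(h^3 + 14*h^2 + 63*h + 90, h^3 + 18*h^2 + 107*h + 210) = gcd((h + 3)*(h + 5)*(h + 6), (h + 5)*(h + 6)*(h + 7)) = h^2 + 11*h + 30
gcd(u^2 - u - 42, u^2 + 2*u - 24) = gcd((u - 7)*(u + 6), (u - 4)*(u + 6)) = u + 6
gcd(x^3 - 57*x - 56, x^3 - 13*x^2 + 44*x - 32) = x - 8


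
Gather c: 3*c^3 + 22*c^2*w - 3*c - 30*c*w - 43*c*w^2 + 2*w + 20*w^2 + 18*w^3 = 3*c^3 + 22*c^2*w + c*(-43*w^2 - 30*w - 3) + 18*w^3 + 20*w^2 + 2*w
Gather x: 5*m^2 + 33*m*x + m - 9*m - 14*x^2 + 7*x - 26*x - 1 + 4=5*m^2 - 8*m - 14*x^2 + x*(33*m - 19) + 3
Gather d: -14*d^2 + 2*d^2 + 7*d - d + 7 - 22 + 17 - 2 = -12*d^2 + 6*d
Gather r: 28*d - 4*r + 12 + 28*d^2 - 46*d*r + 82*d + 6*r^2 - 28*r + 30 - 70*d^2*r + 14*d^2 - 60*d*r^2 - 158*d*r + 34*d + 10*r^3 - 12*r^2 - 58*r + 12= 42*d^2 + 144*d + 10*r^3 + r^2*(-60*d - 6) + r*(-70*d^2 - 204*d - 90) + 54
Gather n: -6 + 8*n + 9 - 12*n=3 - 4*n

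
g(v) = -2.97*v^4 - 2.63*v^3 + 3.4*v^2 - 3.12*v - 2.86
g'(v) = -11.88*v^3 - 7.89*v^2 + 6.8*v - 3.12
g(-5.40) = -1998.15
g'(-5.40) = 1600.76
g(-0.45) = -0.65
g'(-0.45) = -6.70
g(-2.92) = -115.20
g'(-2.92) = 205.53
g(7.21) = -8860.32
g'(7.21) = -4816.93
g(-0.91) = 2.74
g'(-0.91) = -6.89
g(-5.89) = -2903.64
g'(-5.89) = 2110.62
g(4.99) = -2101.99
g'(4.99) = -1641.76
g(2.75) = -210.28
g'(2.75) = -291.16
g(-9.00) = -17268.28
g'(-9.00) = 7957.11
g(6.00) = -4316.38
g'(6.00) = -2812.44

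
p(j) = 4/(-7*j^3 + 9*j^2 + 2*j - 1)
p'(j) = 4*(21*j^2 - 18*j - 2)/(-7*j^3 + 9*j^2 + 2*j - 1)^2 = 4*(21*j^2 - 18*j - 2)/(7*j^3 - 9*j^2 - 2*j + 1)^2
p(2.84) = -0.05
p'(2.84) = 0.07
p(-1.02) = 0.29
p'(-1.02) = 0.81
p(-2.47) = 0.03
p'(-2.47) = 0.03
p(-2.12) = 0.04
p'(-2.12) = 0.05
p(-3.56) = 0.01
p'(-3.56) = 0.01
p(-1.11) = 0.23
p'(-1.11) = 0.58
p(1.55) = -1.71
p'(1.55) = 14.95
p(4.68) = -0.01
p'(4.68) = 0.01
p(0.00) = -4.00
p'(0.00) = -8.00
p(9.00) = 0.00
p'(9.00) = 0.00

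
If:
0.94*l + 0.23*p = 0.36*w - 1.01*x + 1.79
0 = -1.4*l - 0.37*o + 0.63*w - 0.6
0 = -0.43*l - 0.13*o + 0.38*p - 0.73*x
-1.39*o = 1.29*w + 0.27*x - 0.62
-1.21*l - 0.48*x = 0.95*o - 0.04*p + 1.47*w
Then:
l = -0.58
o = 0.29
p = 2.62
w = -0.17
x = 1.66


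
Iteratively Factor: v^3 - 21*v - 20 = (v + 4)*(v^2 - 4*v - 5) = (v - 5)*(v + 4)*(v + 1)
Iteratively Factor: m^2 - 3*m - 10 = (m - 5)*(m + 2)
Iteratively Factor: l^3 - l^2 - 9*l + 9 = (l - 3)*(l^2 + 2*l - 3) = (l - 3)*(l + 3)*(l - 1)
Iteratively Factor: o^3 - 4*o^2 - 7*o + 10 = (o + 2)*(o^2 - 6*o + 5) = (o - 1)*(o + 2)*(o - 5)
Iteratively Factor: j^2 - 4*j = (j)*(j - 4)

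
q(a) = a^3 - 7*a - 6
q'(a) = 3*a^2 - 7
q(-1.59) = 1.11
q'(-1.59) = 0.58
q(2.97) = -0.59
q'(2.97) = 19.46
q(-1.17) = 0.59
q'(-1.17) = -2.89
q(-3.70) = -30.75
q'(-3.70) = 34.07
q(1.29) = -12.88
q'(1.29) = -2.01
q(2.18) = -10.90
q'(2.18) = 7.26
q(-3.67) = -29.74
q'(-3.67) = 33.41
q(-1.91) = 0.40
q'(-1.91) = 3.94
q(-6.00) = -180.00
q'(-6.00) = 101.00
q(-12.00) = -1650.00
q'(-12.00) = 425.00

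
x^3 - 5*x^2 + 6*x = x*(x - 3)*(x - 2)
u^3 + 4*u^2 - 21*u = u*(u - 3)*(u + 7)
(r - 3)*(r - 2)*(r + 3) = r^3 - 2*r^2 - 9*r + 18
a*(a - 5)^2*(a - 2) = a^4 - 12*a^3 + 45*a^2 - 50*a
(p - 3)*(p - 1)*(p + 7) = p^3 + 3*p^2 - 25*p + 21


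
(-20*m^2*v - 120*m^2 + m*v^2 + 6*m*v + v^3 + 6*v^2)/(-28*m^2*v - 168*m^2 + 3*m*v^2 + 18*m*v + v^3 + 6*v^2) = (5*m + v)/(7*m + v)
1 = 1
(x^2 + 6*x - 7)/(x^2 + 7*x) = (x - 1)/x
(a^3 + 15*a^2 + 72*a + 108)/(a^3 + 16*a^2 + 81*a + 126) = (a + 6)/(a + 7)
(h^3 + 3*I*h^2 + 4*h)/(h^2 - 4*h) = (h^2 + 3*I*h + 4)/(h - 4)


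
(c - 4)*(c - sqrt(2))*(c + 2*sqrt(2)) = c^3 - 4*c^2 + sqrt(2)*c^2 - 4*sqrt(2)*c - 4*c + 16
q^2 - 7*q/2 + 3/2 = (q - 3)*(q - 1/2)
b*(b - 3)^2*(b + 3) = b^4 - 3*b^3 - 9*b^2 + 27*b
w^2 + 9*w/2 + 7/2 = (w + 1)*(w + 7/2)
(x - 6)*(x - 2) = x^2 - 8*x + 12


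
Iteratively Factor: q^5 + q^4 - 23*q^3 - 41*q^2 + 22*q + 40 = (q + 4)*(q^4 - 3*q^3 - 11*q^2 + 3*q + 10) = (q - 5)*(q + 4)*(q^3 + 2*q^2 - q - 2) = (q - 5)*(q + 1)*(q + 4)*(q^2 + q - 2) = (q - 5)*(q - 1)*(q + 1)*(q + 4)*(q + 2)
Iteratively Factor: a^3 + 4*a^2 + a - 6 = (a - 1)*(a^2 + 5*a + 6) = (a - 1)*(a + 3)*(a + 2)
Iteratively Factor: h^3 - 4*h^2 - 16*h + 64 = (h - 4)*(h^2 - 16) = (h - 4)*(h + 4)*(h - 4)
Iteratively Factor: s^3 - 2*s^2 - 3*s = (s - 3)*(s^2 + s) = s*(s - 3)*(s + 1)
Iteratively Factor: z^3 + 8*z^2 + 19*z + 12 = (z + 4)*(z^2 + 4*z + 3) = (z + 3)*(z + 4)*(z + 1)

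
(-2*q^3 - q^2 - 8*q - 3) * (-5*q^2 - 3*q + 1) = 10*q^5 + 11*q^4 + 41*q^3 + 38*q^2 + q - 3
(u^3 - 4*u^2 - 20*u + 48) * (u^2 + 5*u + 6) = u^5 + u^4 - 34*u^3 - 76*u^2 + 120*u + 288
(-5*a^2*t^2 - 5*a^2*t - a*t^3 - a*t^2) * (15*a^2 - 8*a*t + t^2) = -75*a^4*t^2 - 75*a^4*t + 25*a^3*t^3 + 25*a^3*t^2 + 3*a^2*t^4 + 3*a^2*t^3 - a*t^5 - a*t^4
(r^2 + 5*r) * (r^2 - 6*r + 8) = r^4 - r^3 - 22*r^2 + 40*r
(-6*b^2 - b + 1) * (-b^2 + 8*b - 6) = 6*b^4 - 47*b^3 + 27*b^2 + 14*b - 6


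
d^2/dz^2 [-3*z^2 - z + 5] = -6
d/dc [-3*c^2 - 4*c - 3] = -6*c - 4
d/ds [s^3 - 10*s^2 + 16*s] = 3*s^2 - 20*s + 16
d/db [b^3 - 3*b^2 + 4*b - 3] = 3*b^2 - 6*b + 4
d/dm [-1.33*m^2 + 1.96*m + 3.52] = 1.96 - 2.66*m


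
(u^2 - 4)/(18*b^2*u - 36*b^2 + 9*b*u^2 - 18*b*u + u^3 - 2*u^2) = (u + 2)/(18*b^2 + 9*b*u + u^2)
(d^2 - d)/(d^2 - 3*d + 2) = d/(d - 2)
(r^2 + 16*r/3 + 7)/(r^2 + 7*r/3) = (r + 3)/r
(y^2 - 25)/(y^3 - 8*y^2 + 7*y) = (y^2 - 25)/(y*(y^2 - 8*y + 7))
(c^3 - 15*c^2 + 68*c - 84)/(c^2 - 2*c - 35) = (c^2 - 8*c + 12)/(c + 5)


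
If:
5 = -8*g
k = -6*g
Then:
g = -5/8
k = 15/4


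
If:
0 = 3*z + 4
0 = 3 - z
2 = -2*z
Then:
No Solution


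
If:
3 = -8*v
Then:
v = -3/8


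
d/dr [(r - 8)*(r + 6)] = 2*r - 2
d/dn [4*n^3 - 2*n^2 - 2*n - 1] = 12*n^2 - 4*n - 2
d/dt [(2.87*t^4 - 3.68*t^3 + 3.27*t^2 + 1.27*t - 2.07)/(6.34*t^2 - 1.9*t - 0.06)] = (36.3916*t^5 - 39.6902*t^4 + 13.2952*t^3 - 13.6024*t^2 + 25.8552*t - 4.0092)/(40.1956*t^4 - 24.092*t^3 + 2.8492*t^2 + 0.228*t + 0.0036)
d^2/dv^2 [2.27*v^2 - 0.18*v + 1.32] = 4.54000000000000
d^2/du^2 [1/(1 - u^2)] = 2*(-3*u^2 - 1)/(u^2 - 1)^3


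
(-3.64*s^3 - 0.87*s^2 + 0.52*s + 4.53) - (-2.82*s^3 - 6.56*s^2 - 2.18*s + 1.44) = -0.82*s^3 + 5.69*s^2 + 2.7*s + 3.09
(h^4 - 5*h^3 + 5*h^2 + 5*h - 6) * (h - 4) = h^5 - 9*h^4 + 25*h^3 - 15*h^2 - 26*h + 24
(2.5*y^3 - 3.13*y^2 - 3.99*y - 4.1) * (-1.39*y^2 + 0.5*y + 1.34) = -3.475*y^5 + 5.6007*y^4 + 7.3311*y^3 - 0.490200000000002*y^2 - 7.3966*y - 5.494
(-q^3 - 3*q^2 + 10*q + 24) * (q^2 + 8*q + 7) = -q^5 - 11*q^4 - 21*q^3 + 83*q^2 + 262*q + 168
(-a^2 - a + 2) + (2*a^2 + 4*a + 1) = a^2 + 3*a + 3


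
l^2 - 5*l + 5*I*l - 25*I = (l - 5)*(l + 5*I)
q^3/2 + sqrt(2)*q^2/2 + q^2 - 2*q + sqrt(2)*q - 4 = (q/2 + sqrt(2))*(q + 2)*(q - sqrt(2))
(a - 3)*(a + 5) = a^2 + 2*a - 15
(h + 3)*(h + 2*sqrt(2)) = h^2 + 2*sqrt(2)*h + 3*h + 6*sqrt(2)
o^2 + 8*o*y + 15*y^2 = (o + 3*y)*(o + 5*y)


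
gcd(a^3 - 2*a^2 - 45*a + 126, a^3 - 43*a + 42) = a^2 + a - 42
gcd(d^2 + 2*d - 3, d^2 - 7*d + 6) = d - 1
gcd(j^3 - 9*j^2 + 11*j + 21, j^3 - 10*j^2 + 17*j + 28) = j^2 - 6*j - 7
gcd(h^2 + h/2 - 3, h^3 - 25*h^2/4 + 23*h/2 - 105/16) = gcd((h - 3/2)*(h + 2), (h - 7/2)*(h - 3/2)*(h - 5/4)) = h - 3/2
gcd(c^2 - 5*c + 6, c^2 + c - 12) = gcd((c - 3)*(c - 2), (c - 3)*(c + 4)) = c - 3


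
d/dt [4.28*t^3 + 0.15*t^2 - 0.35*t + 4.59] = 12.84*t^2 + 0.3*t - 0.35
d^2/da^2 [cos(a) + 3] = -cos(a)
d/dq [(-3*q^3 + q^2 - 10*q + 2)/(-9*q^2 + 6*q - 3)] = (9*q^4 - 12*q^3 - 19*q^2 + 10*q + 6)/(3*(9*q^4 - 12*q^3 + 10*q^2 - 4*q + 1))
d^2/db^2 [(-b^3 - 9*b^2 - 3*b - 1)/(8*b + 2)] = (-16*b^3 - 12*b^2 - 3*b - 13)/(64*b^3 + 48*b^2 + 12*b + 1)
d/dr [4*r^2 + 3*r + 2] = 8*r + 3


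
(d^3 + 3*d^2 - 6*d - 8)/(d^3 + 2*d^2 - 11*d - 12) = (d - 2)/(d - 3)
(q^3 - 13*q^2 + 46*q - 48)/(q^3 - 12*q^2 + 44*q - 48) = (q^2 - 11*q + 24)/(q^2 - 10*q + 24)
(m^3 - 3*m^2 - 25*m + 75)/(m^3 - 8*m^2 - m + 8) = (m^3 - 3*m^2 - 25*m + 75)/(m^3 - 8*m^2 - m + 8)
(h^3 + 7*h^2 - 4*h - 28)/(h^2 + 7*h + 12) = (h^3 + 7*h^2 - 4*h - 28)/(h^2 + 7*h + 12)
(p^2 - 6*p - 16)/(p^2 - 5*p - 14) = (p - 8)/(p - 7)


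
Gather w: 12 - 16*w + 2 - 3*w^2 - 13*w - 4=-3*w^2 - 29*w + 10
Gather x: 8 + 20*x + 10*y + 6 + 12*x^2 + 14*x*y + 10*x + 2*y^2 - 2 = 12*x^2 + x*(14*y + 30) + 2*y^2 + 10*y + 12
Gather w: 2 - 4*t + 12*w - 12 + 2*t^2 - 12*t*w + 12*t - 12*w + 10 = 2*t^2 - 12*t*w + 8*t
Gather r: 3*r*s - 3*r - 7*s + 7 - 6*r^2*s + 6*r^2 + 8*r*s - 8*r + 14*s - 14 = r^2*(6 - 6*s) + r*(11*s - 11) + 7*s - 7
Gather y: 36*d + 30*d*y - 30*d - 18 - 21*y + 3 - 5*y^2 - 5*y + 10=6*d - 5*y^2 + y*(30*d - 26) - 5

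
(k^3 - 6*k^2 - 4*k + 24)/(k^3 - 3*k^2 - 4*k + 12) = (k - 6)/(k - 3)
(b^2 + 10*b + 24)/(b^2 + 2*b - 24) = (b + 4)/(b - 4)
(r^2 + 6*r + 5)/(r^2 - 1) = (r + 5)/(r - 1)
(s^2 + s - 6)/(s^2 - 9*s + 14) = (s + 3)/(s - 7)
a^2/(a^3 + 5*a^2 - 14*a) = a/(a^2 + 5*a - 14)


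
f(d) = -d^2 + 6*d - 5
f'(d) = 6 - 2*d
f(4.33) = 2.23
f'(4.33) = -2.66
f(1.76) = 2.46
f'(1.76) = 2.48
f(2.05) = 3.10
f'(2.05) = 1.90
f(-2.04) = -21.40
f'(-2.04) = 10.08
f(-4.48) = -51.95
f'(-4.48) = 14.96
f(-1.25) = -14.06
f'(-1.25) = 8.50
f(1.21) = 0.80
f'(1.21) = 3.58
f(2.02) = 3.04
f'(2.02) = 1.96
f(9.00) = -32.00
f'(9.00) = -12.00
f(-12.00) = -221.00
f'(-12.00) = 30.00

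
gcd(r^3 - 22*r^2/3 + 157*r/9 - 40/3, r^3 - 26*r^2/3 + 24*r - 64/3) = r - 8/3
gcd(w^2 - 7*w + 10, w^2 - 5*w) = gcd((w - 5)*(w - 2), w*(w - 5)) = w - 5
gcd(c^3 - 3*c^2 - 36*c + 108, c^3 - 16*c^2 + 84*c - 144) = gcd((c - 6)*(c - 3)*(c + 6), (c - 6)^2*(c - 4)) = c - 6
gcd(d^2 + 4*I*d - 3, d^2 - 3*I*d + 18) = d + 3*I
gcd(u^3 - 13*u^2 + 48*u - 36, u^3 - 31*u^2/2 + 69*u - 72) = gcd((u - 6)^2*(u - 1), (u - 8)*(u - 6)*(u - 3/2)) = u - 6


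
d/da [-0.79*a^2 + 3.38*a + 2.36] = 3.38 - 1.58*a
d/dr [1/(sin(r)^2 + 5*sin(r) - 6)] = -(2*sin(r) + 5)*cos(r)/(sin(r)^2 + 5*sin(r) - 6)^2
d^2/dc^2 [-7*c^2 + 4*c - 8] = -14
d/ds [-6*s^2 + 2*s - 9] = 2 - 12*s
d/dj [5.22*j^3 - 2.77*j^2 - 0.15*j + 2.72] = 15.66*j^2 - 5.54*j - 0.15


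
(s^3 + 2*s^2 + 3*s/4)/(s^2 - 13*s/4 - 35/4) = s*(4*s^2 + 8*s + 3)/(4*s^2 - 13*s - 35)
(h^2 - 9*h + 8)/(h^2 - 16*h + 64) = (h - 1)/(h - 8)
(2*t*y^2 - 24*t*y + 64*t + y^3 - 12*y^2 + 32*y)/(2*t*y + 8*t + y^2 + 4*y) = (y^2 - 12*y + 32)/(y + 4)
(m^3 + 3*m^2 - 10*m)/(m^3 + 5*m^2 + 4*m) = (m^2 + 3*m - 10)/(m^2 + 5*m + 4)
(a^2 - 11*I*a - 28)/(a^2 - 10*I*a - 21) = (a - 4*I)/(a - 3*I)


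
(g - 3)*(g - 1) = g^2 - 4*g + 3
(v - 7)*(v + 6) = v^2 - v - 42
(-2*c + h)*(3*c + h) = -6*c^2 + c*h + h^2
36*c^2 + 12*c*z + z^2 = (6*c + z)^2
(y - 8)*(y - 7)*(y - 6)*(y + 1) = y^4 - 20*y^3 + 125*y^2 - 190*y - 336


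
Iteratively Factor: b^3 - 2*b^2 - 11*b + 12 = (b + 3)*(b^2 - 5*b + 4) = (b - 4)*(b + 3)*(b - 1)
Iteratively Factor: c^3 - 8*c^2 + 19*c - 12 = (c - 4)*(c^2 - 4*c + 3) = (c - 4)*(c - 1)*(c - 3)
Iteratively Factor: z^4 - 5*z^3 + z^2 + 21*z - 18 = (z + 2)*(z^3 - 7*z^2 + 15*z - 9) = (z - 3)*(z + 2)*(z^2 - 4*z + 3) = (z - 3)*(z - 1)*(z + 2)*(z - 3)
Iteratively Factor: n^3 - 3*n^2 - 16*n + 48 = (n - 3)*(n^2 - 16) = (n - 4)*(n - 3)*(n + 4)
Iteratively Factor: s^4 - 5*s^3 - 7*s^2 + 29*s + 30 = (s + 1)*(s^3 - 6*s^2 - s + 30) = (s - 3)*(s + 1)*(s^2 - 3*s - 10) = (s - 5)*(s - 3)*(s + 1)*(s + 2)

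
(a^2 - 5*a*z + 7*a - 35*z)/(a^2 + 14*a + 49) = (a - 5*z)/(a + 7)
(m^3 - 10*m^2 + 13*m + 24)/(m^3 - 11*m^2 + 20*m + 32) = (m - 3)/(m - 4)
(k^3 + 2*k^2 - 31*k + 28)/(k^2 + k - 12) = (k^3 + 2*k^2 - 31*k + 28)/(k^2 + k - 12)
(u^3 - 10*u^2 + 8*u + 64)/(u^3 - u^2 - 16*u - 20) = (u^2 - 12*u + 32)/(u^2 - 3*u - 10)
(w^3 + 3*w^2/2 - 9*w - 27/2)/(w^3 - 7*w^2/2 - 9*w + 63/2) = (2*w + 3)/(2*w - 7)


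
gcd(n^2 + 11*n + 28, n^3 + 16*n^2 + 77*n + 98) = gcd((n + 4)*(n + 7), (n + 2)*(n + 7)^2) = n + 7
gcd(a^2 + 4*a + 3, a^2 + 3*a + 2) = a + 1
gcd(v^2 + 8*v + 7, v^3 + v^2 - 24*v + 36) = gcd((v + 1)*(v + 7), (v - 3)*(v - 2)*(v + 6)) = 1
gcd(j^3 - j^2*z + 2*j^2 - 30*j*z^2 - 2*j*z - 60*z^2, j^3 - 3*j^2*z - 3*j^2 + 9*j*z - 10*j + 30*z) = j + 2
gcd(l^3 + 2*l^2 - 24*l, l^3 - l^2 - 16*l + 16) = l - 4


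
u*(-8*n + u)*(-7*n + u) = 56*n^2*u - 15*n*u^2 + u^3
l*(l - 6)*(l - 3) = l^3 - 9*l^2 + 18*l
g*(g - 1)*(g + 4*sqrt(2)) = g^3 - g^2 + 4*sqrt(2)*g^2 - 4*sqrt(2)*g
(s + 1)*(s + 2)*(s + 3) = s^3 + 6*s^2 + 11*s + 6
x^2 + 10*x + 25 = (x + 5)^2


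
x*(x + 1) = x^2 + x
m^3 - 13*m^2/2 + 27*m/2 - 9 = (m - 3)*(m - 2)*(m - 3/2)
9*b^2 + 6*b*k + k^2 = (3*b + k)^2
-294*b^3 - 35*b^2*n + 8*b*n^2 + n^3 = (-6*b + n)*(7*b + n)^2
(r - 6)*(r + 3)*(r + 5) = r^3 + 2*r^2 - 33*r - 90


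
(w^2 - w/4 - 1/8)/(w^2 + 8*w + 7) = (w^2 - w/4 - 1/8)/(w^2 + 8*w + 7)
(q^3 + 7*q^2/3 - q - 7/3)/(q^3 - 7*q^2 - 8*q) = (3*q^2 + 4*q - 7)/(3*q*(q - 8))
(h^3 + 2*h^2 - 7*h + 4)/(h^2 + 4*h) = h - 2 + 1/h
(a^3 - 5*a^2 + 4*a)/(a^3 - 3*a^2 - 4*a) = (a - 1)/(a + 1)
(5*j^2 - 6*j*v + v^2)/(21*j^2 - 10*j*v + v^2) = (5*j^2 - 6*j*v + v^2)/(21*j^2 - 10*j*v + v^2)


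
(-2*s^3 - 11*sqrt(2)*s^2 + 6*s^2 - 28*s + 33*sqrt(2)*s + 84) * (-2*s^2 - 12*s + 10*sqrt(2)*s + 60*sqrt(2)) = 4*s^5 + 2*sqrt(2)*s^4 + 12*s^4 - 236*s^3 + 6*sqrt(2)*s^3 - 492*s^2 - 316*sqrt(2)*s^2 - 840*sqrt(2)*s + 2952*s + 5040*sqrt(2)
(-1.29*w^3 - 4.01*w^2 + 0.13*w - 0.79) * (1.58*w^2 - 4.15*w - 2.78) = -2.0382*w^5 - 0.9823*w^4 + 20.4331*w^3 + 9.3601*w^2 + 2.9171*w + 2.1962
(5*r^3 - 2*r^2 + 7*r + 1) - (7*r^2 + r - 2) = 5*r^3 - 9*r^2 + 6*r + 3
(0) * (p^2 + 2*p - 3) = 0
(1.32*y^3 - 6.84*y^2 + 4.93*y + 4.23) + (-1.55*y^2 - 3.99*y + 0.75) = 1.32*y^3 - 8.39*y^2 + 0.94*y + 4.98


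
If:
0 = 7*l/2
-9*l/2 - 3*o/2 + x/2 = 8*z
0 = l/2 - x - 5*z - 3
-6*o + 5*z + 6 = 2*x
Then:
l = 0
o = 23/19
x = -27/19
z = -6/19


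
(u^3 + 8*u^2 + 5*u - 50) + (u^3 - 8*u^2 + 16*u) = 2*u^3 + 21*u - 50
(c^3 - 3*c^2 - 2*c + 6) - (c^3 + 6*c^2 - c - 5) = -9*c^2 - c + 11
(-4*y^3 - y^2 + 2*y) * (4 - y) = 4*y^4 - 15*y^3 - 6*y^2 + 8*y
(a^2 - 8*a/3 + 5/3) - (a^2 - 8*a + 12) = 16*a/3 - 31/3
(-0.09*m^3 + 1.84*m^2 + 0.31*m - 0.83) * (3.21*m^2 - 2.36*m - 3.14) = -0.2889*m^5 + 6.1188*m^4 - 3.0647*m^3 - 9.1735*m^2 + 0.9854*m + 2.6062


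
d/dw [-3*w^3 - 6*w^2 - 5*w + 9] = -9*w^2 - 12*w - 5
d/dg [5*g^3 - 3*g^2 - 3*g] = 15*g^2 - 6*g - 3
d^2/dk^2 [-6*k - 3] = 0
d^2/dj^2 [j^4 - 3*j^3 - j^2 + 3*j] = 12*j^2 - 18*j - 2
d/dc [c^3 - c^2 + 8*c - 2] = 3*c^2 - 2*c + 8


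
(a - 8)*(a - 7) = a^2 - 15*a + 56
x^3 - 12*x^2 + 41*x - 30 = (x - 6)*(x - 5)*(x - 1)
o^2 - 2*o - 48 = (o - 8)*(o + 6)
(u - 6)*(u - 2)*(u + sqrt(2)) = u^3 - 8*u^2 + sqrt(2)*u^2 - 8*sqrt(2)*u + 12*u + 12*sqrt(2)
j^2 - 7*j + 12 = (j - 4)*(j - 3)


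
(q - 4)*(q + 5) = q^2 + q - 20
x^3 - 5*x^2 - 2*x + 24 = (x - 4)*(x - 3)*(x + 2)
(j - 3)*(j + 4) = j^2 + j - 12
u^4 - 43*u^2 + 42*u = u*(u - 6)*(u - 1)*(u + 7)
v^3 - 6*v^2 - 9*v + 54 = (v - 6)*(v - 3)*(v + 3)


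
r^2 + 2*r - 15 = (r - 3)*(r + 5)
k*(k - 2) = k^2 - 2*k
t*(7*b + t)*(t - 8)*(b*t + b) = 7*b^2*t^3 - 49*b^2*t^2 - 56*b^2*t + b*t^4 - 7*b*t^3 - 8*b*t^2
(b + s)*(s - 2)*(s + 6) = b*s^2 + 4*b*s - 12*b + s^3 + 4*s^2 - 12*s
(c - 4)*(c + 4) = c^2 - 16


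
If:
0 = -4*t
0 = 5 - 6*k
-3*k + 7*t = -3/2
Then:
No Solution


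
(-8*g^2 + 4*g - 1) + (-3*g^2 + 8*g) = -11*g^2 + 12*g - 1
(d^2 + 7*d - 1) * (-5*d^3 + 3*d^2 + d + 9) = -5*d^5 - 32*d^4 + 27*d^3 + 13*d^2 + 62*d - 9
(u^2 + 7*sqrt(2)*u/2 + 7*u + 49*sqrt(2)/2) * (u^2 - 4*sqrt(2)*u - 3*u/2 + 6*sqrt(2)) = u^4 - sqrt(2)*u^3/2 + 11*u^3/2 - 77*u^2/2 - 11*sqrt(2)*u^2/4 - 154*u + 21*sqrt(2)*u/4 + 294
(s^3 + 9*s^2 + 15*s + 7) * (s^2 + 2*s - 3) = s^5 + 11*s^4 + 30*s^3 + 10*s^2 - 31*s - 21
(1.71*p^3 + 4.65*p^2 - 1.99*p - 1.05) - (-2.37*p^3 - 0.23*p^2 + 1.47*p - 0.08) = 4.08*p^3 + 4.88*p^2 - 3.46*p - 0.97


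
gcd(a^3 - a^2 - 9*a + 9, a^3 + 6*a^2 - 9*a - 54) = a^2 - 9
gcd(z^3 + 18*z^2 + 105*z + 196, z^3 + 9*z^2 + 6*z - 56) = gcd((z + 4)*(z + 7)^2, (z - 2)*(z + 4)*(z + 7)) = z^2 + 11*z + 28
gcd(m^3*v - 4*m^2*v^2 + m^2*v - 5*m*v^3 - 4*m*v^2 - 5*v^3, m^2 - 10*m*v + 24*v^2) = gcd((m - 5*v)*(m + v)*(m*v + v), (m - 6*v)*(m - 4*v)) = 1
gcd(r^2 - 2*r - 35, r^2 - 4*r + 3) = 1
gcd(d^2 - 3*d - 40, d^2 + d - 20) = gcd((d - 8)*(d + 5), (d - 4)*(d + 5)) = d + 5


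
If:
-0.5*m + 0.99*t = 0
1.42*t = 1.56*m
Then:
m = 0.00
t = 0.00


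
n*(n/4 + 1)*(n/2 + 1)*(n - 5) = n^4/8 + n^3/8 - 11*n^2/4 - 5*n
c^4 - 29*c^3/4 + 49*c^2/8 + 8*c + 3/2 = (c - 6)*(c - 2)*(c + 1/4)*(c + 1/2)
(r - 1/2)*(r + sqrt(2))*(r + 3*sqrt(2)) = r^3 - r^2/2 + 4*sqrt(2)*r^2 - 2*sqrt(2)*r + 6*r - 3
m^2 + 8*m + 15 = (m + 3)*(m + 5)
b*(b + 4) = b^2 + 4*b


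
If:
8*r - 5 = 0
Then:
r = 5/8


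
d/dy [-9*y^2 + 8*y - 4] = 8 - 18*y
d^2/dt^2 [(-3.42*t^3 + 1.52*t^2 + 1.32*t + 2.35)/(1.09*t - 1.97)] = (-8.126604*t^3 + 44.062596*t^2 - 79.636068*t + 23.050878)/(1.295029*t^3 - 7.021671*t^2 + 12.690543*t - 7.645373)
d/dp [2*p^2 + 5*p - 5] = 4*p + 5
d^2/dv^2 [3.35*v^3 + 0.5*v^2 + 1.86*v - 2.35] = 20.1*v + 1.0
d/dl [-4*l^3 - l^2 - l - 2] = -12*l^2 - 2*l - 1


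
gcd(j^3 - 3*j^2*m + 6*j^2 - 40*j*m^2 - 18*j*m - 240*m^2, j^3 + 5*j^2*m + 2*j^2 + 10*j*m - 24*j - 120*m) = j^2 + 5*j*m + 6*j + 30*m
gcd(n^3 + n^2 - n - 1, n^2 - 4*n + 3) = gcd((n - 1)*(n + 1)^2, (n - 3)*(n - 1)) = n - 1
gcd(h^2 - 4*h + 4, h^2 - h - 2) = h - 2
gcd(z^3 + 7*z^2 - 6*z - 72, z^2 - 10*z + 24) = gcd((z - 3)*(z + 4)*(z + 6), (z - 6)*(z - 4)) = 1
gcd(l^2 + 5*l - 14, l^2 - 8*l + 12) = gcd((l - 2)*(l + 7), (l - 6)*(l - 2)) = l - 2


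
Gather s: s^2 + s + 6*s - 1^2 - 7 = s^2 + 7*s - 8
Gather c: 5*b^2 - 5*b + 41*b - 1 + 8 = 5*b^2 + 36*b + 7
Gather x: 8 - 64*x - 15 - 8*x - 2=-72*x - 9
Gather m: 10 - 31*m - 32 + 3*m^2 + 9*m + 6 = 3*m^2 - 22*m - 16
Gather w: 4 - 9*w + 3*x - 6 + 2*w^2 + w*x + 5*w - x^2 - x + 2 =2*w^2 + w*(x - 4) - x^2 + 2*x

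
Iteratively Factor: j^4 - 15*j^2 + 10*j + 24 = (j - 3)*(j^3 + 3*j^2 - 6*j - 8) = (j - 3)*(j + 4)*(j^2 - j - 2) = (j - 3)*(j + 1)*(j + 4)*(j - 2)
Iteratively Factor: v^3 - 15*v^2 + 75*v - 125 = (v - 5)*(v^2 - 10*v + 25) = (v - 5)^2*(v - 5)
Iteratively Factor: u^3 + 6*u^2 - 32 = (u + 4)*(u^2 + 2*u - 8) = (u + 4)^2*(u - 2)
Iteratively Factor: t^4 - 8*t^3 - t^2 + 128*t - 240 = (t - 5)*(t^3 - 3*t^2 - 16*t + 48) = (t - 5)*(t - 3)*(t^2 - 16) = (t - 5)*(t - 4)*(t - 3)*(t + 4)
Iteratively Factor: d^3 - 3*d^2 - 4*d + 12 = (d - 3)*(d^2 - 4) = (d - 3)*(d + 2)*(d - 2)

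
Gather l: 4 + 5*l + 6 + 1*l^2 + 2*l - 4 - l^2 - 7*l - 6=0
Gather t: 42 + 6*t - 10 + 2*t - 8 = 8*t + 24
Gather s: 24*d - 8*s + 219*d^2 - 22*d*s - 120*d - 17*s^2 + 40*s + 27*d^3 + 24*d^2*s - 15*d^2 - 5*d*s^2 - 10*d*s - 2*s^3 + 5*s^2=27*d^3 + 204*d^2 - 96*d - 2*s^3 + s^2*(-5*d - 12) + s*(24*d^2 - 32*d + 32)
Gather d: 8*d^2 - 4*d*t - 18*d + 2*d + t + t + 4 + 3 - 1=8*d^2 + d*(-4*t - 16) + 2*t + 6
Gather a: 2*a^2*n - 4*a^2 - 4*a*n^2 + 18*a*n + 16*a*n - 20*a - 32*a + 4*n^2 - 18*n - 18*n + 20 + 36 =a^2*(2*n - 4) + a*(-4*n^2 + 34*n - 52) + 4*n^2 - 36*n + 56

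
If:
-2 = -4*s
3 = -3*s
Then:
No Solution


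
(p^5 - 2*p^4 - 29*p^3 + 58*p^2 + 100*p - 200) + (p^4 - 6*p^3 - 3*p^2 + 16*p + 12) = p^5 - p^4 - 35*p^3 + 55*p^2 + 116*p - 188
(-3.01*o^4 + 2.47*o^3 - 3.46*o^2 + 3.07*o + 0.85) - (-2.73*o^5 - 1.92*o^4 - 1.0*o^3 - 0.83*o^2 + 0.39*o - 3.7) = 2.73*o^5 - 1.09*o^4 + 3.47*o^3 - 2.63*o^2 + 2.68*o + 4.55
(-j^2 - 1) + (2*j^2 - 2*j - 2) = j^2 - 2*j - 3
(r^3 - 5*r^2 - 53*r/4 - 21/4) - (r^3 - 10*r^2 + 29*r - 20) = 5*r^2 - 169*r/4 + 59/4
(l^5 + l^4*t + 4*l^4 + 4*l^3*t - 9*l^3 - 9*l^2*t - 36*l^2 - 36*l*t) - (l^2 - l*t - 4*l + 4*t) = l^5 + l^4*t + 4*l^4 + 4*l^3*t - 9*l^3 - 9*l^2*t - 37*l^2 - 35*l*t + 4*l - 4*t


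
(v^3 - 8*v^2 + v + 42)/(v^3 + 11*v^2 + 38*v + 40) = (v^2 - 10*v + 21)/(v^2 + 9*v + 20)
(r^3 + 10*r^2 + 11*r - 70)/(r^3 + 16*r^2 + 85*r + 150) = (r^2 + 5*r - 14)/(r^2 + 11*r + 30)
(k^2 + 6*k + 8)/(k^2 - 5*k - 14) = (k + 4)/(k - 7)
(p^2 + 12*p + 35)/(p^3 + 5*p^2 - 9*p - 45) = (p + 7)/(p^2 - 9)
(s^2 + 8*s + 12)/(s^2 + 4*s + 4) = (s + 6)/(s + 2)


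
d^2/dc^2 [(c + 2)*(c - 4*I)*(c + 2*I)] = 6*c + 4 - 4*I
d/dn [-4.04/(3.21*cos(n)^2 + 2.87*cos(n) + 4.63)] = -(25.9368*cos(n) + 11.5948)*sin(n)/(3.21*cos(n)^2 + 2.87*cos(n) + 4.63)^2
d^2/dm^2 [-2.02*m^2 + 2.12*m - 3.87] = -4.04000000000000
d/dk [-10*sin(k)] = -10*cos(k)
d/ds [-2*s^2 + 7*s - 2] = 7 - 4*s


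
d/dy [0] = 0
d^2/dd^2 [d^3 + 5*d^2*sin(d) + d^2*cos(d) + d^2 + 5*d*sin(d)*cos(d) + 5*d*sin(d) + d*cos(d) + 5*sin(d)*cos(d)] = -5*d^2*sin(d) - d^2*cos(d) - 9*d*sin(d) - 10*d*sin(2*d) + 19*d*cos(d) + 6*d + 8*sin(d) + 12*cos(d) + 10*sqrt(2)*cos(2*d + pi/4) + 2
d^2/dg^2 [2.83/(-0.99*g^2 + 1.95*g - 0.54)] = (5.547366*g^2 - 10.92663*g - 2.83*(1.98*g - 1.95)*(3.96*g - 3.9) + 3.025836)/(0.99*g^2 - 1.95*g + 0.54)^3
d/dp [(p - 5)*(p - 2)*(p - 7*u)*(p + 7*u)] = 4*p^3 - 21*p^2 - 98*p*u^2 + 20*p + 343*u^2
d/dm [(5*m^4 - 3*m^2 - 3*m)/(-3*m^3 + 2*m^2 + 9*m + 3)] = (-15*m^6 + 20*m^5 + 126*m^4 + 42*m^3 - 21*m^2 - 18*m - 9)/(9*m^6 - 12*m^5 - 50*m^4 + 18*m^3 + 93*m^2 + 54*m + 9)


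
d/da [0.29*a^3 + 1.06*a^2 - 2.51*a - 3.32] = 0.87*a^2 + 2.12*a - 2.51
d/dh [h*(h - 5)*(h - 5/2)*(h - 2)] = 4*h^3 - 57*h^2/2 + 55*h - 25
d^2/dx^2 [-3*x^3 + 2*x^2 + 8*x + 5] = 4 - 18*x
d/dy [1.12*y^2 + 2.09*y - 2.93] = 2.24*y + 2.09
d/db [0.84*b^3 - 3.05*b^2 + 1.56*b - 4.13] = 2.52*b^2 - 6.1*b + 1.56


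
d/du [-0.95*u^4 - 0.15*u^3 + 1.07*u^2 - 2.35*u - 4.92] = -3.8*u^3 - 0.45*u^2 + 2.14*u - 2.35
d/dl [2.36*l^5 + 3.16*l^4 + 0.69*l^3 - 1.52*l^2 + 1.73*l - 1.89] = 11.8*l^4 + 12.64*l^3 + 2.07*l^2 - 3.04*l + 1.73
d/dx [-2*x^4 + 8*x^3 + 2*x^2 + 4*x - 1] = -8*x^3 + 24*x^2 + 4*x + 4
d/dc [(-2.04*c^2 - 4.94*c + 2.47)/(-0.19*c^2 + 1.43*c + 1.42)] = (-3.8558*c^2 - 4.855*c - 10.5469)/(0.0361*c^4 - 0.5434*c^3 + 1.5053*c^2 + 4.0612*c + 2.0164)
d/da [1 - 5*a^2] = -10*a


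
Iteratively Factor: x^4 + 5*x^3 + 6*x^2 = (x + 3)*(x^3 + 2*x^2) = x*(x + 3)*(x^2 + 2*x) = x^2*(x + 3)*(x + 2)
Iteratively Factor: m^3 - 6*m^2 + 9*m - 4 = (m - 4)*(m^2 - 2*m + 1) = (m - 4)*(m - 1)*(m - 1)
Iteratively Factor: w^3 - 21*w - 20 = (w + 1)*(w^2 - w - 20) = (w + 1)*(w + 4)*(w - 5)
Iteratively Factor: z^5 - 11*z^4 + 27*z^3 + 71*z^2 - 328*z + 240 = (z - 5)*(z^4 - 6*z^3 - 3*z^2 + 56*z - 48) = (z - 5)*(z + 3)*(z^3 - 9*z^2 + 24*z - 16) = (z - 5)*(z - 4)*(z + 3)*(z^2 - 5*z + 4) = (z - 5)*(z - 4)^2*(z + 3)*(z - 1)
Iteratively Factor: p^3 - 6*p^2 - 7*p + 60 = (p - 4)*(p^2 - 2*p - 15) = (p - 4)*(p + 3)*(p - 5)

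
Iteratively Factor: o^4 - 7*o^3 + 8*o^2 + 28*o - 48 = (o + 2)*(o^3 - 9*o^2 + 26*o - 24) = (o - 3)*(o + 2)*(o^2 - 6*o + 8) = (o - 3)*(o - 2)*(o + 2)*(o - 4)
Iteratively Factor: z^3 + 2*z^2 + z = (z + 1)*(z^2 + z) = (z + 1)^2*(z)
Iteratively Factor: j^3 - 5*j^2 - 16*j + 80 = (j + 4)*(j^2 - 9*j + 20) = (j - 5)*(j + 4)*(j - 4)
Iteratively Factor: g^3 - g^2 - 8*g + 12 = (g - 2)*(g^2 + g - 6) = (g - 2)^2*(g + 3)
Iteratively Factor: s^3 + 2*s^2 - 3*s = (s + 3)*(s^2 - s) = (s - 1)*(s + 3)*(s)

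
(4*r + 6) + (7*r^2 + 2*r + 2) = 7*r^2 + 6*r + 8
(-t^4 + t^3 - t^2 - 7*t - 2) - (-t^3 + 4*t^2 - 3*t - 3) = -t^4 + 2*t^3 - 5*t^2 - 4*t + 1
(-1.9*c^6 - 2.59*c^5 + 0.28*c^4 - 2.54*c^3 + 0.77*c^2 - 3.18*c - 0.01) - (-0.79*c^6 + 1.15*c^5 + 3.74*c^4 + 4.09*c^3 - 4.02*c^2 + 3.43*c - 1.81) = -1.11*c^6 - 3.74*c^5 - 3.46*c^4 - 6.63*c^3 + 4.79*c^2 - 6.61*c + 1.8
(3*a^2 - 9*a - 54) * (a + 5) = 3*a^3 + 6*a^2 - 99*a - 270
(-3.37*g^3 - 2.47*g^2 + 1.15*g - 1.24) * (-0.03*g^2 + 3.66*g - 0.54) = 0.1011*g^5 - 12.2601*g^4 - 7.2549*g^3 + 5.58*g^2 - 5.1594*g + 0.6696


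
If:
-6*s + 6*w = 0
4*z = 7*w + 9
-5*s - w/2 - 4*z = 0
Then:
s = -18/25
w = -18/25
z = 99/100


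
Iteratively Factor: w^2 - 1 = (w - 1)*(w + 1)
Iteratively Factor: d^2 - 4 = (d - 2)*(d + 2)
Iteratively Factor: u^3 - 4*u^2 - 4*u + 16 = (u - 4)*(u^2 - 4) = (u - 4)*(u + 2)*(u - 2)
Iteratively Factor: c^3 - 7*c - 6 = (c + 2)*(c^2 - 2*c - 3) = (c - 3)*(c + 2)*(c + 1)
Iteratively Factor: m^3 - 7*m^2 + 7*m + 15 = (m - 3)*(m^2 - 4*m - 5) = (m - 3)*(m + 1)*(m - 5)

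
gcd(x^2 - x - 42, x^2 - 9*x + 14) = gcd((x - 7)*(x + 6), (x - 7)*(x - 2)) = x - 7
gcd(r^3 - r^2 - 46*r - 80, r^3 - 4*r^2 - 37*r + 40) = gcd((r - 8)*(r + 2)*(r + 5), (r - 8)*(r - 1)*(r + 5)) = r^2 - 3*r - 40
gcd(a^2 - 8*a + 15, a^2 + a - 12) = a - 3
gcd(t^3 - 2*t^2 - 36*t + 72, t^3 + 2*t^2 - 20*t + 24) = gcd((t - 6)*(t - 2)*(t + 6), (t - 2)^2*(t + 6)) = t^2 + 4*t - 12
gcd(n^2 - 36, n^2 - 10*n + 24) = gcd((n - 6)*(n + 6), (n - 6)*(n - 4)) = n - 6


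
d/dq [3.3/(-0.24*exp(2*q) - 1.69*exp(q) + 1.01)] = (1.584*exp(q) + 5.577)*exp(q)/(0.24*exp(2*q) + 1.69*exp(q) - 1.01)^2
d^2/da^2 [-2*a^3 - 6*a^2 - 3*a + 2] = -12*a - 12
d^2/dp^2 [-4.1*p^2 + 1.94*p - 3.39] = -8.20000000000000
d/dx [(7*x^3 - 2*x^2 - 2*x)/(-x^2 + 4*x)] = (-7*x^2 + 56*x - 10)/(x^2 - 8*x + 16)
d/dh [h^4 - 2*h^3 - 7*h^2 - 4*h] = 4*h^3 - 6*h^2 - 14*h - 4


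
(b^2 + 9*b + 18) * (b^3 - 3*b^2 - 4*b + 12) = b^5 + 6*b^4 - 13*b^3 - 78*b^2 + 36*b + 216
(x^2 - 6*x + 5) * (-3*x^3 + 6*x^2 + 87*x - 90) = -3*x^5 + 24*x^4 + 36*x^3 - 582*x^2 + 975*x - 450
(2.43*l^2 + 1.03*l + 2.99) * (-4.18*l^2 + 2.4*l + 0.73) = -10.1574*l^4 + 1.5266*l^3 - 8.2523*l^2 + 7.9279*l + 2.1827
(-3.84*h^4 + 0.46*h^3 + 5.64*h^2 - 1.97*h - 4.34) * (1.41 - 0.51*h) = 1.9584*h^5 - 5.649*h^4 - 2.2278*h^3 + 8.9571*h^2 - 0.5643*h - 6.1194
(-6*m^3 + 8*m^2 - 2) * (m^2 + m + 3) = -6*m^5 + 2*m^4 - 10*m^3 + 22*m^2 - 2*m - 6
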